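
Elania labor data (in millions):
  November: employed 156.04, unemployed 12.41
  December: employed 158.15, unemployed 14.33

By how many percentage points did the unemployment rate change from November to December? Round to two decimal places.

The unemployment rate changed by +0.94 percentage points.

November: labor force = 156.04 + 12.41 = 168.45; u = 12.41/168.45 = 7.37%.
December: labor force = 158.15 + 14.33 = 172.48; u = 14.33/172.48 = 8.31%.
Change = 8.31% − 7.37% = +0.94 pp.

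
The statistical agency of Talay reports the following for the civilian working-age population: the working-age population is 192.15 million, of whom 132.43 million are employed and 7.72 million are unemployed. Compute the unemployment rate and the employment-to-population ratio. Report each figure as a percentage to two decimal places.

Unemployment rate ≈ 5.51%; employment-population ratio ≈ 68.92%.

Labor force = employed + unemployed = 132.43 + 7.72 = 140.15 million.
Unemployment rate = 7.72 / 140.15 = 5.51%.
Employment-population ratio = 132.43 / 192.15 = 68.92%.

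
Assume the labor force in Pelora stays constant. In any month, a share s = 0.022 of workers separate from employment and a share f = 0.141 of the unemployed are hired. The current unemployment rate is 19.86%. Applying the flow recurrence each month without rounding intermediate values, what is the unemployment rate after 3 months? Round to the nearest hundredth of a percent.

With a fixed labor force, u_{t+1} = u_t + s·(1−u_t) − f·u_t = u_t·(1−s−f) + s.
Here 1−s−f = 0.837 and s = 0.022.
u_1 = 0.198600 × 0.837 + 0.022 = 0.188228.
u_2 = 0.188228 × 0.837 + 0.022 = 0.179547.
u_3 = 0.179547 × 0.837 + 0.022 = 0.172281.

Unemployment rate after three months ≈ 17.23%.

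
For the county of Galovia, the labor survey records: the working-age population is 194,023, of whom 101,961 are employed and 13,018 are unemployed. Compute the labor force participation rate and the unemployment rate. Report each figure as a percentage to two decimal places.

Labor force = employed + unemployed = 101,961 + 13,018 = 114,979.
Unemployment rate = 13,018 / 114,979 = 11.32%.
Labor force participation rate = 114,979 / 194,023 = 59.26%.

Labor force participation rate ≈ 59.26%; unemployment rate ≈ 11.32%.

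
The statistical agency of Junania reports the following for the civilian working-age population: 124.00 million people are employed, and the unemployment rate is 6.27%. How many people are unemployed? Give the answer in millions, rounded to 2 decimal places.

About 8.29 million are unemployed.

Let U be the number unemployed. The labor force is E + U, and U/(E+U) = 0.0627.
So U = 0.0627 × 124.00 / (1 − 0.0627) = 7.7748 / 0.9373 ≈ 8.29 million.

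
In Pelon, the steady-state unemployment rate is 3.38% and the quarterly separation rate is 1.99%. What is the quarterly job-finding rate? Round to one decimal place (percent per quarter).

From u* = s/(s+f): f = s·(1−u)/u.
f = 1.99 × (1 − 0.0338) / 0.0338 = 1.9227 / 0.0338 ≈ 56.9% per quarter.

Job-finding rate ≈ 56.9% per quarter.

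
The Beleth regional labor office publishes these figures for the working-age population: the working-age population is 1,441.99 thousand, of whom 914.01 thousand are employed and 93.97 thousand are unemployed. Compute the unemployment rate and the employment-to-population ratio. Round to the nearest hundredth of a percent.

Unemployment rate ≈ 9.32%; employment-population ratio ≈ 63.39%.

Labor force = employed + unemployed = 914.01 + 93.97 = 1,007.98 thousand.
Unemployment rate = 93.97 / 1,007.98 = 9.32%.
Employment-population ratio = 914.01 / 1,441.99 = 63.39%.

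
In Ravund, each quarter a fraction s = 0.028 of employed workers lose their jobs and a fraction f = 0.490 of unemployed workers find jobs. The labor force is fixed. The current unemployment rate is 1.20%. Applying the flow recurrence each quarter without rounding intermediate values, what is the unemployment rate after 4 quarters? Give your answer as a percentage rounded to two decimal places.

Unemployment rate after four quarters ≈ 5.18%.

With a fixed labor force, u_{t+1} = u_t + s·(1−u_t) − f·u_t = u_t·(1−s−f) + s.
Here 1−s−f = 0.482 and s = 0.028.
u_1 = 0.012000 × 0.482 + 0.028 = 0.033784.
u_2 = 0.033784 × 0.482 + 0.028 = 0.044284.
u_3 = 0.044284 × 0.482 + 0.028 = 0.049345.
u_4 = 0.049345 × 0.482 + 0.028 = 0.051784.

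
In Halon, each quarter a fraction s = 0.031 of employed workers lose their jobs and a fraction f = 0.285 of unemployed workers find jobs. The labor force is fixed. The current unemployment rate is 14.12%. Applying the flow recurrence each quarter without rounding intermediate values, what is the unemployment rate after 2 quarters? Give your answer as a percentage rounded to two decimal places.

Unemployment rate after two quarters ≈ 11.83%.

With a fixed labor force, u_{t+1} = u_t + s·(1−u_t) − f·u_t = u_t·(1−s−f) + s.
Here 1−s−f = 0.684 and s = 0.031.
u_1 = 0.141200 × 0.684 + 0.031 = 0.127581.
u_2 = 0.127581 × 0.684 + 0.031 = 0.118265.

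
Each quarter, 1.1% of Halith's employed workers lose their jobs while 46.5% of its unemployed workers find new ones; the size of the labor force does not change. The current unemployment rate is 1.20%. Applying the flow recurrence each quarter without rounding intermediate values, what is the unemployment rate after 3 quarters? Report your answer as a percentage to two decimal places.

With a fixed labor force, u_{t+1} = u_t + s·(1−u_t) − f·u_t = u_t·(1−s−f) + s.
Here 1−s−f = 0.524 and s = 0.011.
u_1 = 0.012000 × 0.524 + 0.011 = 0.017288.
u_2 = 0.017288 × 0.524 + 0.011 = 0.020059.
u_3 = 0.020059 × 0.524 + 0.011 = 0.021511.

Unemployment rate after three quarters ≈ 2.15%.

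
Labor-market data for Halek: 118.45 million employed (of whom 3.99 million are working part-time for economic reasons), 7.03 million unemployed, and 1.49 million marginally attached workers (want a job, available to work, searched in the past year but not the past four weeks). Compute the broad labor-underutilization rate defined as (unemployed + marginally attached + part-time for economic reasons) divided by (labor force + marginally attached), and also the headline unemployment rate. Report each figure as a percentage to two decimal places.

Broad underutilization rate ≈ 9.85%; headline unemployment rate ≈ 5.60%.

Labor force = 118.45 + 7.03 = 125.48 million.
Numerator = 7.03 + 1.49 + 3.99 = 12.51 million.
Denominator = 125.48 + 1.49 = 126.97 million.
Broad rate = 12.51 / 126.97 = 9.85%.
Headline unemployment rate = 7.03 / 125.48 = 5.60%.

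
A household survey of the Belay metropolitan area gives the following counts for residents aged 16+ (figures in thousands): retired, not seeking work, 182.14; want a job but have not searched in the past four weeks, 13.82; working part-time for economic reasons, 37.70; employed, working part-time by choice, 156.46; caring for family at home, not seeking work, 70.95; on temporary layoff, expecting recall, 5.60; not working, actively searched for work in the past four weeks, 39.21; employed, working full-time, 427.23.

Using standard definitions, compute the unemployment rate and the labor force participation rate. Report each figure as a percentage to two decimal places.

Unemployment rate ≈ 6.73%; labor force participation rate ≈ 71.40%.

Employed = 37.70 + 156.46 + 427.23 = 621.39 thousand (anyone who worked, including part-time for economic reasons, counts as employed).
Unemployed = 5.60 + 39.21 = 44.81 thousand (jobless and actively searching, or on temporary layoff).
Labor force = 621.39 + 44.81 = 666.20 thousand.
Not in labor force = 182.14 + 13.82 + 70.95 = 266.91 thousand (those not working and not actively searching are outside the labor force — including those who want a job but have given up searching).
Civilian working-age population = 666.20 + 266.91 = 933.11 thousand.
Unemployment rate = 44.81 / 666.20 = 6.73%.
Labor force participation rate = 666.20 / 933.11 = 71.40%.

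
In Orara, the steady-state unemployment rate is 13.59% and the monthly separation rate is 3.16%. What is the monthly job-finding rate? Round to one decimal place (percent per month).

From u* = s/(s+f): f = s·(1−u)/u.
f = 3.16 × (1 − 0.1359) / 0.1359 = 2.7306 / 0.1359 ≈ 20.1% per month.

Job-finding rate ≈ 20.1% per month.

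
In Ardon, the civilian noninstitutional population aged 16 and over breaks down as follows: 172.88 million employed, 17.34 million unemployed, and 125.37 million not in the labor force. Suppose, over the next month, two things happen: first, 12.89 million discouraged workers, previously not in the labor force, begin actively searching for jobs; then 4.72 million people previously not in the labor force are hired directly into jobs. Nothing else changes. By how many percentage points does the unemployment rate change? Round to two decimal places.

Initially, labor force = 172.88 + 17.34 = 190.22 million, so u = 17.34/190.22 = 9.12%.
After the first change, unemployed and labor force both rise by 12.89 → E = 172.88, U = 30.23, labor force = 203.11 million.
After the second change, employed and labor force both rise by 4.72; unemployed unchanged → E = 177.60, U = 30.23, labor force = 207.83 million.
New unemployment rate = 30.23 / 207.83 = 14.55%.
Change = 14.55% − 9.12% = +5.43 percentage points.

The unemployment rate changes by +5.43 percentage points.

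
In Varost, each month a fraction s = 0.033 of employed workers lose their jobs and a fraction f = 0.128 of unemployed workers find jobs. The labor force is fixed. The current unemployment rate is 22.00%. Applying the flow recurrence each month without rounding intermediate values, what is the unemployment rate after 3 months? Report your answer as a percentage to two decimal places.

Unemployment rate after three months ≈ 21.38%.

With a fixed labor force, u_{t+1} = u_t + s·(1−u_t) − f·u_t = u_t·(1−s−f) + s.
Here 1−s−f = 0.839 and s = 0.033.
u_1 = 0.220000 × 0.839 + 0.033 = 0.217580.
u_2 = 0.217580 × 0.839 + 0.033 = 0.215550.
u_3 = 0.215550 × 0.839 + 0.033 = 0.213846.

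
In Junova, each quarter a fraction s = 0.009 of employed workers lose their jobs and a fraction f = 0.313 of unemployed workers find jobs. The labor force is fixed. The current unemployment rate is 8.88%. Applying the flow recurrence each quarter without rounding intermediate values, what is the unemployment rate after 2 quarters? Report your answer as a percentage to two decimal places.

Unemployment rate after two quarters ≈ 5.59%.

With a fixed labor force, u_{t+1} = u_t + s·(1−u_t) − f·u_t = u_t·(1−s−f) + s.
Here 1−s−f = 0.678 and s = 0.009.
u_1 = 0.088800 × 0.678 + 0.009 = 0.069206.
u_2 = 0.069206 × 0.678 + 0.009 = 0.055922.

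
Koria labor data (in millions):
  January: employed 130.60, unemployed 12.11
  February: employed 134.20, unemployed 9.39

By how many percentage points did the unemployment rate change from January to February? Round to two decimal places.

January: labor force = 130.60 + 12.11 = 142.71; u = 12.11/142.71 = 8.49%.
February: labor force = 134.20 + 9.39 = 143.59; u = 9.39/143.59 = 6.54%.
Change = 6.54% − 8.49% = −1.95 pp.

The unemployment rate changed by −1.95 percentage points.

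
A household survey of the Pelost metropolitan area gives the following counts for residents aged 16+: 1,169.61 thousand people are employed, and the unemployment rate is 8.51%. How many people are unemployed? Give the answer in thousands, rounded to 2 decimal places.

Let U be the number unemployed. The labor force is E + U, and U/(E+U) = 0.0851.
So U = 0.0851 × 1,169.61 / (1 − 0.0851) = 99.5338 / 0.9149 ≈ 108.79 thousand.

About 108.79 thousand are unemployed.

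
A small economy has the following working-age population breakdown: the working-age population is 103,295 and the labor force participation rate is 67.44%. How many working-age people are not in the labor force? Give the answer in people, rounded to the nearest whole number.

Share not in the labor force = 1 − 0.6744 = 0.3256.
Not in labor force = 0.3256 × 103,295 ≈ 33,633.

About 33,633 are not in the labor force.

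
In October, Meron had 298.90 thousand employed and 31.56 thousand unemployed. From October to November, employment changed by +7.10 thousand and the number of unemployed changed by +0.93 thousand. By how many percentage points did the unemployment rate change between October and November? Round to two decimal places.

October: labor force = 298.90 + 31.56 = 330.46; u = 31.56/330.46 = 9.55%.
November: labor force = 306.00 + 32.49 = 338.49; u = 32.49/338.49 = 9.60%.
Change = 9.60% − 9.55% = +0.05 pp.

The unemployment rate changed by +0.05 percentage points.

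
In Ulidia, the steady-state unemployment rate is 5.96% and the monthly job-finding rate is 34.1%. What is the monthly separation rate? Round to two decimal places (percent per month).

Separation rate ≈ 2.16% per month.

From u* = s/(s+f): s = u·f/(1−u).
s = 0.0596 × 34.1 / (1 − 0.0596) = 2.0324 / 0.9404 ≈ 2.16% per month.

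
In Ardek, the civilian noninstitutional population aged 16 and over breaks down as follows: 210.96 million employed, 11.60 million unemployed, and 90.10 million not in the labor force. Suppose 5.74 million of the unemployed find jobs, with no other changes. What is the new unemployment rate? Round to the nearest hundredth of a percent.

Initially, labor force = 210.96 + 11.60 = 222.56 million, so u = 11.60/222.56 = 5.21%.
After the change, unemployed falls and employed rises by 5.74; labor force unchanged → E = 216.70, U = 5.86, labor force = 222.56 million.
New unemployment rate = 5.86 / 222.56 = 2.63%.

New unemployment rate ≈ 2.63%.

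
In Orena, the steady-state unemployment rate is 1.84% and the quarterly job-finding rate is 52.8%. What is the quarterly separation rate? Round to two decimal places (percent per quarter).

Separation rate ≈ 0.99% per quarter.

From u* = s/(s+f): s = u·f/(1−u).
s = 0.0184 × 52.8 / (1 − 0.0184) = 0.9715 / 0.9816 ≈ 0.99% per quarter.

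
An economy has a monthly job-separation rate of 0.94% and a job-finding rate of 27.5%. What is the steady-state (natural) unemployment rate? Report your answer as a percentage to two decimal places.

At steady state the flows balance: s·E = f·U, so U/(E+U) = s/(s+f).
u* = 0.94 / (0.94 + 27.5) = 0.94 / 28.44 = 3.31%.

Steady-state unemployment rate ≈ 3.31%.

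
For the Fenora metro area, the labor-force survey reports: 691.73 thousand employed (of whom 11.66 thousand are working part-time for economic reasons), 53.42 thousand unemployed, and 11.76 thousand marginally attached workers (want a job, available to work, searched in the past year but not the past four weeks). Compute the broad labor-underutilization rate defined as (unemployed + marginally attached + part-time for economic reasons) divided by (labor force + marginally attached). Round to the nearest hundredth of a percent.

Labor force = 691.73 + 53.42 = 745.15 thousand.
Numerator = 53.42 + 11.76 + 11.66 = 76.84 thousand.
Denominator = 745.15 + 11.76 = 756.91 thousand.
Broad rate = 76.84 / 756.91 = 10.15%.

Broad underutilization rate ≈ 10.15%.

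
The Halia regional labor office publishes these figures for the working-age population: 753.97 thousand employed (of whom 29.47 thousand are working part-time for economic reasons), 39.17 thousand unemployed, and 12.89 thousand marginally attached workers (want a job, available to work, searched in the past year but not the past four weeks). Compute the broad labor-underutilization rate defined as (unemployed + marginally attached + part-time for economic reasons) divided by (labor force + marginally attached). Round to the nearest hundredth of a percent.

Broad underutilization rate ≈ 10.12%.

Labor force = 753.97 + 39.17 = 793.14 thousand.
Numerator = 39.17 + 12.89 + 29.47 = 81.53 thousand.
Denominator = 793.14 + 12.89 = 806.03 thousand.
Broad rate = 81.53 / 806.03 = 10.12%.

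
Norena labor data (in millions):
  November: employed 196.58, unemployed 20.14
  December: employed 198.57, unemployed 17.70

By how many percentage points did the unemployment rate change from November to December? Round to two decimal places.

November: labor force = 196.58 + 20.14 = 216.72; u = 20.14/216.72 = 9.29%.
December: labor force = 198.57 + 17.70 = 216.27; u = 17.70/216.27 = 8.18%.
Change = 8.18% − 9.29% = −1.11 pp.

The unemployment rate changed by −1.11 percentage points.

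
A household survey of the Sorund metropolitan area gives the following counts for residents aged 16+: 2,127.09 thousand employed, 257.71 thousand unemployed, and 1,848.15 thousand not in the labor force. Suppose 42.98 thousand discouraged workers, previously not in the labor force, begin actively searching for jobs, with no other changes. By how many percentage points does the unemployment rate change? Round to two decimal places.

Initially, labor force = 2,127.09 + 257.71 = 2,384.80 thousand, so u = 257.71/2,384.80 = 10.81%.
After the change, unemployed and labor force both rise by 42.98 → E = 2,127.09, U = 300.69, labor force = 2,427.78 thousand.
New unemployment rate = 300.69 / 2,427.78 = 12.39%.
Change = 12.39% − 10.81% = +1.58 percentage points.

The unemployment rate changes by +1.58 percentage points.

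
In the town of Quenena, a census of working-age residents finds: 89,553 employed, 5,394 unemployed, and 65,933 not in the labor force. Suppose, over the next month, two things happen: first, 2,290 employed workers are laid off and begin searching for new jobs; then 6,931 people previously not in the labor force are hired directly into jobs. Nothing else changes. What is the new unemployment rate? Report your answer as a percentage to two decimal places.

New unemployment rate ≈ 7.54%.

Initially, labor force = 89,553 + 5,394 = 94,947, so u = 5,394/94,947 = 5.68%.
After the first change, employed falls and unemployed rises by 2,290; labor force unchanged → E = 87,263, U = 7,684, labor force = 94,947.
After the second change, employed and labor force both rise by 6,931; unemployed unchanged → E = 94,194, U = 7,684, labor force = 101,878.
New unemployment rate = 7,684 / 101,878 = 7.54%.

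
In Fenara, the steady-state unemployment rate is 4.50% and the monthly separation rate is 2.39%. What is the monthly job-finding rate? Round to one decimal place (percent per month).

From u* = s/(s+f): f = s·(1−u)/u.
f = 2.39 × (1 − 0.0450) / 0.0450 = 2.2824 / 0.0450 ≈ 50.7% per month.

Job-finding rate ≈ 50.7% per month.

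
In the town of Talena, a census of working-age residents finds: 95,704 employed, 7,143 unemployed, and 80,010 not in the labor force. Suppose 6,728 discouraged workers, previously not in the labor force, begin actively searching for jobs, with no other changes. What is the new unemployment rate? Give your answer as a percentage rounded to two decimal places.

Initially, labor force = 95,704 + 7,143 = 102,847, so u = 7,143/102,847 = 6.95%.
After the change, unemployed and labor force both rise by 6,728 → E = 95,704, U = 13,871, labor force = 109,575.
New unemployment rate = 13,871 / 109,575 = 12.66%.

New unemployment rate ≈ 12.66%.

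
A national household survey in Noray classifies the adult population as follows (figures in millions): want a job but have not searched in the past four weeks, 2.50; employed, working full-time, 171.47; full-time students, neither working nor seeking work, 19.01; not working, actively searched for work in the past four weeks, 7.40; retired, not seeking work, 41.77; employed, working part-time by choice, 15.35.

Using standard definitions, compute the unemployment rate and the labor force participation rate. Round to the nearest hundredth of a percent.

Employed = 171.47 + 15.35 = 186.82 million.
Unemployed = 7.40 million.
Labor force = 186.82 + 7.40 = 194.22 million.
Not in labor force = 2.50 + 19.01 + 41.77 = 63.28 million (those not working and not actively searching are outside the labor force — including those who want a job but have given up searching).
Civilian working-age population = 194.22 + 63.28 = 257.50 million.
Unemployment rate = 7.40 / 194.22 = 3.81%.
Labor force participation rate = 194.22 / 257.50 = 75.43%.

Unemployment rate ≈ 3.81%; labor force participation rate ≈ 75.43%.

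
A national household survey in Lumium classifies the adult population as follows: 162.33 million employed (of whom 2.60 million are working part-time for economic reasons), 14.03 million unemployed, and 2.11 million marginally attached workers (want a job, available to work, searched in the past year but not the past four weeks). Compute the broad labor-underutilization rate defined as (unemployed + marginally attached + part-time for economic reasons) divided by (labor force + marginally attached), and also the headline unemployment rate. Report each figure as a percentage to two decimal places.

Broad underutilization rate ≈ 10.50%; headline unemployment rate ≈ 7.96%.

Labor force = 162.33 + 14.03 = 176.36 million.
Numerator = 14.03 + 2.11 + 2.60 = 18.74 million.
Denominator = 176.36 + 2.11 = 178.47 million.
Broad rate = 18.74 / 178.47 = 10.50%.
Headline unemployment rate = 14.03 / 176.36 = 7.96%.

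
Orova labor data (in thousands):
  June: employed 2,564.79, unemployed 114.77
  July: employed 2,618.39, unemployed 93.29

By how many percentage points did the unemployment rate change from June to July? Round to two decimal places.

June: labor force = 2,564.79 + 114.77 = 2,679.56; u = 114.77/2,679.56 = 4.28%.
July: labor force = 2,618.39 + 93.29 = 2,711.68; u = 93.29/2,711.68 = 3.44%.
Change = 3.44% − 4.28% = −0.84 pp.

The unemployment rate changed by −0.84 percentage points.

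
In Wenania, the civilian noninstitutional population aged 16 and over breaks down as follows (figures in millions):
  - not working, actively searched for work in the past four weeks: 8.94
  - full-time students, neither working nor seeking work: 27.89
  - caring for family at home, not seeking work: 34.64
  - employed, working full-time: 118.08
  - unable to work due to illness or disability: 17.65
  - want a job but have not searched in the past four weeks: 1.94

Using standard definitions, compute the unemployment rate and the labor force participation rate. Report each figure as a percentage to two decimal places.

Unemployment rate ≈ 7.04%; labor force participation rate ≈ 60.73%.

Employed = 118.08 million.
Unemployed = 8.94 million.
Labor force = 118.08 + 8.94 = 127.02 million.
Not in labor force = 27.89 + 34.64 + 17.65 + 1.94 = 82.12 million (those not working and not actively searching are outside the labor force — including those who want a job but have given up searching).
Civilian working-age population = 127.02 + 82.12 = 209.14 million.
Unemployment rate = 8.94 / 127.02 = 7.04%.
Labor force participation rate = 127.02 / 209.14 = 60.73%.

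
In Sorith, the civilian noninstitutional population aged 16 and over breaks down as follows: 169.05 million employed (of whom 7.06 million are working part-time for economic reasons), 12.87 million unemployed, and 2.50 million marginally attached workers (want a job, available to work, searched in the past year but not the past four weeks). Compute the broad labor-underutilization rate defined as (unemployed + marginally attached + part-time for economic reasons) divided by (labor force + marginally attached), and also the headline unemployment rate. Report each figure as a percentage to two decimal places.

Broad underutilization rate ≈ 12.16%; headline unemployment rate ≈ 7.07%.

Labor force = 169.05 + 12.87 = 181.92 million.
Numerator = 12.87 + 2.50 + 7.06 = 22.43 million.
Denominator = 181.92 + 2.50 = 184.42 million.
Broad rate = 22.43 / 184.42 = 12.16%.
Headline unemployment rate = 12.87 / 181.92 = 7.07%.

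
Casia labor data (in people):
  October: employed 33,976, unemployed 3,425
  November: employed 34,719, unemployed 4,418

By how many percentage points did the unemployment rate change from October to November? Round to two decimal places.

The unemployment rate changed by +2.13 percentage points.

October: labor force = 33,976 + 3,425 = 37,401; u = 3,425/37,401 = 9.16%.
November: labor force = 34,719 + 4,418 = 39,137; u = 4,418/39,137 = 11.29%.
Change = 11.29% − 9.16% = +2.13 pp.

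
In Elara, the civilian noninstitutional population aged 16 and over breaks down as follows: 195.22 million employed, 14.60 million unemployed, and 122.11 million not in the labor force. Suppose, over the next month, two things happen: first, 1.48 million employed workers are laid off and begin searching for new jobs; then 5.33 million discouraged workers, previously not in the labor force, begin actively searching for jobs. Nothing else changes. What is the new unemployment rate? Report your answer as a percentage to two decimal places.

Initially, labor force = 195.22 + 14.60 = 209.82 million, so u = 14.60/209.82 = 6.96%.
After the first change, employed falls and unemployed rises by 1.48; labor force unchanged → E = 193.74, U = 16.08, labor force = 209.82 million.
After the second change, unemployed and labor force both rise by 5.33 → E = 193.74, U = 21.41, labor force = 215.15 million.
New unemployment rate = 21.41 / 215.15 = 9.95%.

New unemployment rate ≈ 9.95%.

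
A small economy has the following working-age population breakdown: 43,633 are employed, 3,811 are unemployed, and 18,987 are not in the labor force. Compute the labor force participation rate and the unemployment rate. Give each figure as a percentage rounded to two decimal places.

Labor force participation rate ≈ 71.42%; unemployment rate ≈ 8.03%.

Labor force = employed + unemployed = 43,633 + 3,811 = 47,444.
Working-age population = 47,444 + 18,987 = 66,431.
Unemployment rate = 3,811 / 47,444 = 8.03%.
Labor force participation rate = 47,444 / 66,431 = 71.42%.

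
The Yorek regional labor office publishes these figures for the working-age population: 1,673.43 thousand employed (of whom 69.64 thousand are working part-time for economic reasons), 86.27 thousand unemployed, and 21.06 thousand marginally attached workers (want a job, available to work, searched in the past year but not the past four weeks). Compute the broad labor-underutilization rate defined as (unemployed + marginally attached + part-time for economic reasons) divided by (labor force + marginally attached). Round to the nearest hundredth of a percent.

Labor force = 1,673.43 + 86.27 = 1,759.70 thousand.
Numerator = 86.27 + 21.06 + 69.64 = 176.97 thousand.
Denominator = 1,759.70 + 21.06 = 1,780.76 thousand.
Broad rate = 176.97 / 1,780.76 = 9.94%.

Broad underutilization rate ≈ 9.94%.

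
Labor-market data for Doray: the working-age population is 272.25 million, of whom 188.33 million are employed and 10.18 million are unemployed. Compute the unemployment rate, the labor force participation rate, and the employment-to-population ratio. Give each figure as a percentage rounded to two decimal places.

Labor force = employed + unemployed = 188.33 + 10.18 = 198.51 million.
Unemployment rate = 10.18 / 198.51 = 5.13%.
Labor force participation rate = 198.51 / 272.25 = 72.91%.
Employment-population ratio = 188.33 / 272.25 = 69.18%.

Unemployment rate ≈ 5.13%; labor force participation rate ≈ 72.91%; employment-population ratio ≈ 69.18%.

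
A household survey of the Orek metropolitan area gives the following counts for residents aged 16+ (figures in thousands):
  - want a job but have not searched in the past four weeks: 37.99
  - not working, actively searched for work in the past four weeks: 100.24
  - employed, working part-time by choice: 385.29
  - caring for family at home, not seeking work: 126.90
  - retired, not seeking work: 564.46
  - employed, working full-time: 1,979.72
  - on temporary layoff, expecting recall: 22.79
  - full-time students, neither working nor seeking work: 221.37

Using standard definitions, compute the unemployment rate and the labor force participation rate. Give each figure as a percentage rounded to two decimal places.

Unemployment rate ≈ 4.94%; labor force participation rate ≈ 72.35%.

Employed = 385.29 + 1,979.72 = 2,365.01 thousand.
Unemployed = 100.24 + 22.79 = 123.03 thousand (jobless and actively searching, or on temporary layoff).
Labor force = 2,365.01 + 123.03 = 2,488.04 thousand.
Not in labor force = 37.99 + 126.90 + 564.46 + 221.37 = 950.72 thousand (those not working and not actively searching are outside the labor force — including those who want a job but have given up searching).
Civilian working-age population = 2,488.04 + 950.72 = 3,438.76 thousand.
Unemployment rate = 123.03 / 2,488.04 = 4.94%.
Labor force participation rate = 2,488.04 / 3,438.76 = 72.35%.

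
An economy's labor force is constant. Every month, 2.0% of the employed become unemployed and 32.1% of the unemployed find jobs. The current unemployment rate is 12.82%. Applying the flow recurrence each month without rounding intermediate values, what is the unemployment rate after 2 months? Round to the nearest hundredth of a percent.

Unemployment rate after two months ≈ 8.89%.

With a fixed labor force, u_{t+1} = u_t + s·(1−u_t) − f·u_t = u_t·(1−s−f) + s.
Here 1−s−f = 0.659 and s = 0.020.
u_1 = 0.128200 × 0.659 + 0.020 = 0.104484.
u_2 = 0.104484 × 0.659 + 0.020 = 0.088855.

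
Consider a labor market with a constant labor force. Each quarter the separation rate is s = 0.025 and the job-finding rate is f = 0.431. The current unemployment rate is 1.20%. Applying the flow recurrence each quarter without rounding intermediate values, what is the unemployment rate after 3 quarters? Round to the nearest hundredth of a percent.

With a fixed labor force, u_{t+1} = u_t + s·(1−u_t) − f·u_t = u_t·(1−s−f) + s.
Here 1−s−f = 0.544 and s = 0.025.
u_1 = 0.012000 × 0.544 + 0.025 = 0.031528.
u_2 = 0.031528 × 0.544 + 0.025 = 0.042151.
u_3 = 0.042151 × 0.544 + 0.025 = 0.047930.

Unemployment rate after three quarters ≈ 4.79%.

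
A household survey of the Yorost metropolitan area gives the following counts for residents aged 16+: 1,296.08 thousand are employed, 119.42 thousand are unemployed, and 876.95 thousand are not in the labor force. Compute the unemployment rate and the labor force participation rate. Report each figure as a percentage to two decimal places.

Unemployment rate ≈ 8.44%; labor force participation rate ≈ 61.75%.

Labor force = employed + unemployed = 1,296.08 + 119.42 = 1,415.50 thousand.
Working-age population = 1,415.50 + 876.95 = 2,292.45 thousand.
Unemployment rate = 119.42 / 1,415.50 = 8.44%.
Labor force participation rate = 1,415.50 / 2,292.45 = 61.75%.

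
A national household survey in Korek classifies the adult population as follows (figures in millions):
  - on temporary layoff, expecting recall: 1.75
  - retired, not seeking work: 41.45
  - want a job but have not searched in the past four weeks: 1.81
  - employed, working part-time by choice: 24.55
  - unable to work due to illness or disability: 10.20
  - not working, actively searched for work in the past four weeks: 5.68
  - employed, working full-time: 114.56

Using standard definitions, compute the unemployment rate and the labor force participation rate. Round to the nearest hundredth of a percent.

Employed = 24.55 + 114.56 = 139.11 million.
Unemployed = 1.75 + 5.68 = 7.43 million (jobless and actively searching, or on temporary layoff).
Labor force = 139.11 + 7.43 = 146.54 million.
Not in labor force = 41.45 + 1.81 + 10.20 = 53.46 million (those not working and not actively searching are outside the labor force — including those who want a job but have given up searching).
Civilian working-age population = 146.54 + 53.46 = 200.00 million.
Unemployment rate = 7.43 / 146.54 = 5.07%.
Labor force participation rate = 146.54 / 200.00 = 73.27%.

Unemployment rate ≈ 5.07%; labor force participation rate ≈ 73.27%.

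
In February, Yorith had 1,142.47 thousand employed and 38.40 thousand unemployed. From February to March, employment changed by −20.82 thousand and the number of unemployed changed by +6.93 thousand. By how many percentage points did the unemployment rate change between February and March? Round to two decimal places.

February: labor force = 1,142.47 + 38.40 = 1,180.87; u = 38.40/1,180.87 = 3.25%.
March: labor force = 1,121.65 + 45.33 = 1,166.98; u = 45.33/1,166.98 = 3.88%.
Change = 3.88% − 3.25% = +0.63 pp.

The unemployment rate changed by +0.63 percentage points.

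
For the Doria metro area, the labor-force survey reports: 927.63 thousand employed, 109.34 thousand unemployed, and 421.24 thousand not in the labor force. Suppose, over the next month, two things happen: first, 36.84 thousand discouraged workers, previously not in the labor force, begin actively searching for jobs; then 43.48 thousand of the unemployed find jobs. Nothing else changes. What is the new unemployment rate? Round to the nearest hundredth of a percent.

New unemployment rate ≈ 9.56%.

Initially, labor force = 927.63 + 109.34 = 1,036.97 thousand, so u = 109.34/1,036.97 = 10.54%.
After the first change, unemployed and labor force both rise by 36.84 → E = 927.63, U = 146.18, labor force = 1,073.81 thousand.
After the second change, unemployed falls and employed rises by 43.48; labor force unchanged → E = 971.11, U = 102.70, labor force = 1,073.81 thousand.
New unemployment rate = 102.70 / 1,073.81 = 9.56%.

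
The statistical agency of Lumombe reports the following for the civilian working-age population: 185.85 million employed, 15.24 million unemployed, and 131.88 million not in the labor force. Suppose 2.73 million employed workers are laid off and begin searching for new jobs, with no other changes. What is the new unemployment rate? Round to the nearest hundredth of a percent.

New unemployment rate ≈ 8.94%.

Initially, labor force = 185.85 + 15.24 = 201.09 million, so u = 15.24/201.09 = 7.58%.
After the change, employed falls and unemployed rises by 2.73; labor force unchanged → E = 183.12, U = 17.97, labor force = 201.09 million.
New unemployment rate = 17.97 / 201.09 = 8.94%.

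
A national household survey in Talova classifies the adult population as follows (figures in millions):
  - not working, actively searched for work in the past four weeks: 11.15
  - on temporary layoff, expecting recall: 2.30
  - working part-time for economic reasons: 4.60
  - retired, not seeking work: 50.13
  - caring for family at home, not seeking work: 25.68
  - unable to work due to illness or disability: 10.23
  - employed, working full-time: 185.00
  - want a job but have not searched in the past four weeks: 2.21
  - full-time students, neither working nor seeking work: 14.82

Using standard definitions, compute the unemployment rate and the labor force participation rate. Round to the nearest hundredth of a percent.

Unemployment rate ≈ 6.62%; labor force participation rate ≈ 66.33%.

Employed = 4.60 + 185.00 = 189.60 million (anyone who worked, including part-time for economic reasons, counts as employed).
Unemployed = 11.15 + 2.30 = 13.45 million (jobless and actively searching, or on temporary layoff).
Labor force = 189.60 + 13.45 = 203.05 million.
Not in labor force = 50.13 + 25.68 + 10.23 + 2.21 + 14.82 = 103.07 million (those not working and not actively searching are outside the labor force — including those who want a job but have given up searching).
Civilian working-age population = 203.05 + 103.07 = 306.12 million.
Unemployment rate = 13.45 / 203.05 = 6.62%.
Labor force participation rate = 203.05 / 306.12 = 66.33%.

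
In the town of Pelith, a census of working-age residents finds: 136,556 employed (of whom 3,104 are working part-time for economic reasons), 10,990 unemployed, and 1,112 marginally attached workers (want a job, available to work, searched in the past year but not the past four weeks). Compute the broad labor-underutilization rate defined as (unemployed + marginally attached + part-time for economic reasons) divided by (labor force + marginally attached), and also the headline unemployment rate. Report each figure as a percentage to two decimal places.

Broad underutilization rate ≈ 10.23%; headline unemployment rate ≈ 7.45%.

Labor force = 136,556 + 10,990 = 147,546.
Numerator = 10,990 + 1,112 + 3,104 = 15,206.
Denominator = 147,546 + 1,112 = 148,658.
Broad rate = 15,206 / 148,658 = 10.23%.
Headline unemployment rate = 10,990 / 147,546 = 7.45%.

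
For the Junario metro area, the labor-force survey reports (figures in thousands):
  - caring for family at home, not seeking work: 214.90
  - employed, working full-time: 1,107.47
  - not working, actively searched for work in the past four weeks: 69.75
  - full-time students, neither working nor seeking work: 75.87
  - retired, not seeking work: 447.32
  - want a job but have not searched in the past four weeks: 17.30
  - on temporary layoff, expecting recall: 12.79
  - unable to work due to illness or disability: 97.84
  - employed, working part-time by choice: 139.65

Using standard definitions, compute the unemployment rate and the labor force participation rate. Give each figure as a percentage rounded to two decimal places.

Employed = 1,107.47 + 139.65 = 1,247.12 thousand.
Unemployed = 69.75 + 12.79 = 82.54 thousand (jobless and actively searching, or on temporary layoff).
Labor force = 1,247.12 + 82.54 = 1,329.66 thousand.
Not in labor force = 214.90 + 75.87 + 447.32 + 17.30 + 97.84 = 853.23 thousand (those not working and not actively searching are outside the labor force — including those who want a job but have given up searching).
Civilian working-age population = 1,329.66 + 853.23 = 2,182.89 thousand.
Unemployment rate = 82.54 / 1,329.66 = 6.21%.
Labor force participation rate = 1,329.66 / 2,182.89 = 60.91%.

Unemployment rate ≈ 6.21%; labor force participation rate ≈ 60.91%.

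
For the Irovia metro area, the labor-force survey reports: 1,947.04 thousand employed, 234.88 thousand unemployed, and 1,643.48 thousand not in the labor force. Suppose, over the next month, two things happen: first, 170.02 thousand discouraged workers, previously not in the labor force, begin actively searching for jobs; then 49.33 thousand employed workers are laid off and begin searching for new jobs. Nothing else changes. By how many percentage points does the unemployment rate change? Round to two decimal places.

Initially, labor force = 1,947.04 + 234.88 = 2,181.92 thousand, so u = 234.88/2,181.92 = 10.76%.
After the first change, unemployed and labor force both rise by 170.02 → E = 1,947.04, U = 404.90, labor force = 2,351.94 thousand.
After the second change, employed falls and unemployed rises by 49.33; labor force unchanged → E = 1,897.71, U = 454.23, labor force = 2,351.94 thousand.
New unemployment rate = 454.23 / 2,351.94 = 19.31%.
Change = 19.31% − 10.76% = +8.55 percentage points.

The unemployment rate changes by +8.55 percentage points.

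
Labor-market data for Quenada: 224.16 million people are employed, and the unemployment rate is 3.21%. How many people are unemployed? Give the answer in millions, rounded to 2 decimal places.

About 7.43 million are unemployed.

Let U be the number unemployed. The labor force is E + U, and U/(E+U) = 0.0321.
So U = 0.0321 × 224.16 / (1 − 0.0321) = 7.1955 / 0.9679 ≈ 7.43 million.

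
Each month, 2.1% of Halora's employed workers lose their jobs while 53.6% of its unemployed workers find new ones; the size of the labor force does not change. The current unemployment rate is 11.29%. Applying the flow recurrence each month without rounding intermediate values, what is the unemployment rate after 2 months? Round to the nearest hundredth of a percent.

Unemployment rate after two months ≈ 5.25%.

With a fixed labor force, u_{t+1} = u_t + s·(1−u_t) − f·u_t = u_t·(1−s−f) + s.
Here 1−s−f = 0.443 and s = 0.021.
u_1 = 0.112900 × 0.443 + 0.021 = 0.071015.
u_2 = 0.071015 × 0.443 + 0.021 = 0.052460.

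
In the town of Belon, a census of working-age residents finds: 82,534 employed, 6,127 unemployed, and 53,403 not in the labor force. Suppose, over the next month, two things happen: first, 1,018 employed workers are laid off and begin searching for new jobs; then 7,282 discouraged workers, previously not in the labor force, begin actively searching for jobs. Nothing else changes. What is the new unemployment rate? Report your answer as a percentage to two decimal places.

Initially, labor force = 82,534 + 6,127 = 88,661, so u = 6,127/88,661 = 6.91%.
After the first change, employed falls and unemployed rises by 1,018; labor force unchanged → E = 81,516, U = 7,145, labor force = 88,661.
After the second change, unemployed and labor force both rise by 7,282 → E = 81,516, U = 14,427, labor force = 95,943.
New unemployment rate = 14,427 / 95,943 = 15.04%.

New unemployment rate ≈ 15.04%.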